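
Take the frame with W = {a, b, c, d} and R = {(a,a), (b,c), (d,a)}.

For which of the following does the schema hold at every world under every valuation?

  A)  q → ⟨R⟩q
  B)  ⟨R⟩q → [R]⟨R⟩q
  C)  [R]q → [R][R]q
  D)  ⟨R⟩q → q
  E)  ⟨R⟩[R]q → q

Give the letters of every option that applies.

R is not reflexive: not b R b.
R is not symmetric: b R c but not c R b.
R is transitive: R is closed under composition.
R is not euclidean: b R c and b R c but not c R c.
R is not a subset of the identity: b R c with b ≠ c.
(A) q → ⟨R⟩q (the dual of axiom T) characterises the reflexive frames. R is not reflexive — not valid.
(B) ⟨R⟩q → [R]⟨R⟩q is axiom 5, which corresponds to the euclidean property. R is not euclidean — not valid.
(C) [R]q → [R][R]q is axiom 4, which corresponds to transitivity. R is transitive — valid.
(D) ⟨R⟩q → q is the converse of T; it holds exactly when R ⊆ identity. Here R ⊄ identity — not valid.
(E) ⟨R⟩[R]q → q is the dual of axiom B; it is valid on a frame exactly when R is symmetric. R is not symmetric, so not valid.

C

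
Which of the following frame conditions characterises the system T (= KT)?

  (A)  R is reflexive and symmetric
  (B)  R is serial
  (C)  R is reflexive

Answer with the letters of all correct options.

(A) this class determines B (= KTB), not T (= KT).
(B) this class determines D, not T (= KT).
(C) T (= KT) is sound and complete for exactly this class.

C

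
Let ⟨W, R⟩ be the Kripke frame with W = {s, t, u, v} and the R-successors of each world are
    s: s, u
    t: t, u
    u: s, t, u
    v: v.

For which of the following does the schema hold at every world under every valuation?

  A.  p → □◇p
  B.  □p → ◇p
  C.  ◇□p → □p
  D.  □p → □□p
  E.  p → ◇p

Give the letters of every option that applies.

R is reflexive: each world relates to itself.
R is symmetric: every R-edge is matched by its reverse.
R is not transitive: s R u and u R t but not s R t.
R is not euclidean: u R s and u R t but not s R t.
R is serial: every world has an R-successor.
(A) p → □◇p is axiom B; it is valid on a frame exactly when R is symmetric. R is symmetric, so valid.
(B) □p → ◇p is axiom D, which corresponds to seriality. R is serial — valid.
(C) the dual of axiom 5: valid iff R is euclidean. R is not euclidean — not valid.
(D) axiom 4: valid iff R is transitive. R is not transitive — not valid.
(E) p → ◇p is the dual of axiom T, which corresponds to reflexivity. R is reflexive — valid.

A, B, E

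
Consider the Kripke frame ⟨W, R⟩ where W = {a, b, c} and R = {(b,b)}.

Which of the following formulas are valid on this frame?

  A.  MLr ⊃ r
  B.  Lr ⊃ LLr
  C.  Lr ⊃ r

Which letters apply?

A, B

R is not reflexive: not a R a.
R is symmetric: every R-edge is matched by its reverse.
R is transitive: R is closed under composition.
(A) MLr ⊃ r is the dual of axiom B, which corresponds to symmetry. R is symmetric — valid.
(B) Lr ⊃ LLr is axiom 4, which corresponds to transitivity. R is transitive — valid.
(C) Lr ⊃ r is axiom T, which corresponds to reflexivity. R is not reflexive — not valid.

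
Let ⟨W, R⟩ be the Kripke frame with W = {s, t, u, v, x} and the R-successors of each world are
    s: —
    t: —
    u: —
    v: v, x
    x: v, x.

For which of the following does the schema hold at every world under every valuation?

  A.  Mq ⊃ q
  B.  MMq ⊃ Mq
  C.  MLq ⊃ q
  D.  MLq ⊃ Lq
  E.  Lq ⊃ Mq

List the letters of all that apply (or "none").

R is symmetric: every R-edge is matched by its reverse.
R is transitive: R is closed under composition.
R is euclidean: any two R-successors of the same world are R-related.
R is not serial: s has no R-successor.
R is not a subset of the identity: v R x with v ≠ x.
(A) Mq ⊃ q (the converse of T) corresponds to R being a subset of the identity. Here R ⊄ identity, so not valid.
(B) the dual of axiom 4: valid iff R is transitive. R is transitive — valid.
(C) the dual of axiom B: valid iff R is symmetric. R is symmetric — valid.
(D) the dual of axiom 5: valid iff R is euclidean. R is euclidean — valid.
(E) axiom D: valid iff R is serial. R is not serial — not valid.

B, C, D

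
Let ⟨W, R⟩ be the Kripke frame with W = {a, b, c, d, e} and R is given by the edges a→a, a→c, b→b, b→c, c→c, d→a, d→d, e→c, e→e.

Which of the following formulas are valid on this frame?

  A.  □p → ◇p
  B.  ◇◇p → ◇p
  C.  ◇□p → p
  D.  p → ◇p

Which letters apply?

A, D

R is reflexive: each world relates to itself.
R is not symmetric: a R c but not c R a.
R is not transitive: d R a and a R c but not d R c.
R is serial: every world has an R-successor.
(A) □p → ◇p is axiom D, which corresponds to seriality. R is serial — valid.
(B) ◇◇p → ◇p (the dual of axiom 4) characterises the transitive frames. R is not transitive — not valid.
(C) ◇□p → p (the dual of axiom B) characterises the symmetric frames. R is not symmetric — not valid.
(D) p → ◇p is the dual of axiom T, which corresponds to reflexivity. R is reflexive — valid.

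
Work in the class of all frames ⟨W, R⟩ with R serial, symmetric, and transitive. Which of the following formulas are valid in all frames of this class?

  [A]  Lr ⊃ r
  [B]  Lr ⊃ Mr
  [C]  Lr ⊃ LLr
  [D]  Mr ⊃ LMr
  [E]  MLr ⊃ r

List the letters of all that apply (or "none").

A serial symmetric transitive relation is reflexive (take any v with uRv; symmetry gives vRu and transitivity gives uRu), hence an equivalence relation.
(A) Lr ⊃ r is axiom T; it is valid on a frame exactly when R is reflexive. Every such R is reflexive, so valid.
(B) axiom D: valid iff R is serial. Every such R is serial — valid.
(C) Lr ⊃ LLr (axiom 4) characterises the transitive frames. Every such R is transitive — valid.
(D) Mr ⊃ LMr is axiom 5; it is valid on a frame exactly when R is euclidean. Every such R is euclidean, so valid.
(E) the dual of axiom B: valid iff R is symmetric. Every such R is symmetric — valid.

A, B, C, D, E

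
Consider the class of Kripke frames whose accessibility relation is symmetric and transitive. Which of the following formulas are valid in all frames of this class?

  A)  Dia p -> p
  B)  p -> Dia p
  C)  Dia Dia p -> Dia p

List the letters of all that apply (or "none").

C

A symmetric transitive relation is euclidean (uRv and uRw give vRu by symmetry, then vRw by transitivity).
(A) Dia p -> p (the converse of T) corresponds to R being a subset of the identity. Such an R need not be a subset of the identity, so not valid.
(B) the dual of axiom T: valid iff R is reflexive. Such an R need not be reflexive — not valid.
(C) Dia Dia p -> Dia p is the dual of axiom 4, which corresponds to transitivity. Every such R is transitive — valid.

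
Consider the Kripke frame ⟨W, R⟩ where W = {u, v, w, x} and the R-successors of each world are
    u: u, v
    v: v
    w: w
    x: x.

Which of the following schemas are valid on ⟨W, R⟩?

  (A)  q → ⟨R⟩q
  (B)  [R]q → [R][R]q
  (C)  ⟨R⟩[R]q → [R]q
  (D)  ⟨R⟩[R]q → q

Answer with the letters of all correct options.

A, B

R is reflexive: each world relates to itself.
R is not symmetric: u R v but not v R u.
R is transitive: R is closed under composition.
R is not euclidean: u R v and u R u but not v R u.
(A) the dual of axiom T: valid iff R is reflexive. R is reflexive — valid.
(B) [R]q → [R][R]q is axiom 4, which corresponds to transitivity. R is transitive — valid.
(C) ⟨R⟩[R]q → [R]q is the dual of axiom 5, which corresponds to the euclidean property. R is not euclidean — not valid.
(D) ⟨R⟩[R]q → q (the dual of axiom B) characterises the symmetric frames. R is not symmetric — not valid.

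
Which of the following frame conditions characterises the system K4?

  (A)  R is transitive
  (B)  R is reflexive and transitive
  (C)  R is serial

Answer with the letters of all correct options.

A

(A) K4 is sound and complete for exactly this class.
(B) this class determines S4, not K4.
(C) this class determines D, not K4.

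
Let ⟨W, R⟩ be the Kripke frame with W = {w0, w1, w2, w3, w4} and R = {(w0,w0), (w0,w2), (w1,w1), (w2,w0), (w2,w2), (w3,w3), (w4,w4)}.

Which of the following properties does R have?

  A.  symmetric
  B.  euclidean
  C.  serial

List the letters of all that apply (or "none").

A, B, C

(A) symmetric: every R-edge is matched by its reverse.
(B) euclidean: any two R-successors of the same world are R-related.
(C) serial: every world has an R-successor.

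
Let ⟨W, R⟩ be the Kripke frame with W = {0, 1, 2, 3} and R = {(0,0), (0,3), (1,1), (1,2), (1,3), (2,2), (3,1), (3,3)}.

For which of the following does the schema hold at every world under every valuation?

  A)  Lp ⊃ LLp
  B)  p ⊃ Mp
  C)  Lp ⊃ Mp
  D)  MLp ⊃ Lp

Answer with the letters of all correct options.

B, C

R is reflexive: each world relates to itself.
R is not transitive: 0 R 3 and 3 R 1 but not 0 R 1.
R is not euclidean: 0 R 3 and 0 R 0 but not 3 R 0.
R is serial: every world has an R-successor.
(A) axiom 4: valid iff R is transitive. R is not transitive — not valid.
(B) p ⊃ Mp (the dual of axiom T) characterises the reflexive frames. R is reflexive — valid.
(C) Lp ⊃ Mp is axiom D, which corresponds to seriality. R is serial — valid.
(D) MLp ⊃ Lp is the dual of axiom 5, which corresponds to the euclidean property. R is not euclidean — not valid.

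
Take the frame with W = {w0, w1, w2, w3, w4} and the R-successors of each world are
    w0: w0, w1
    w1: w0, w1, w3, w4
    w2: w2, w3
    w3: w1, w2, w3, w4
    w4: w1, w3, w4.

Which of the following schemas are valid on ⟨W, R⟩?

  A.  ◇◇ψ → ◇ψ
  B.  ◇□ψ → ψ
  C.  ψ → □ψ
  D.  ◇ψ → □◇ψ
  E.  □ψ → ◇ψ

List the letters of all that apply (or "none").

B, E

R is symmetric: every R-edge is matched by its reverse.
R is not transitive: w0 R w1 and w1 R w3 but not w0 R w3.
R is not euclidean: w1 R w0 and w1 R w3 but not w0 R w3.
R is serial: every world has an R-successor.
R is not a subset of the identity: w0 R w1 with w0 ≠ w1.
(A) ◇◇ψ → ◇ψ (the dual of axiom 4) characterises the transitive frames. R is not transitive — not valid.
(B) ◇□ψ → ψ is the dual of axiom B; it is valid on a frame exactly when R is symmetric. R is symmetric, so valid.
(C) ψ → □ψ is equivalent to ◇p→p; it holds exactly when R ⊆ identity. Here R ⊄ identity — not valid.
(D) ◇ψ → □◇ψ is axiom 5; it is valid on a frame exactly when R is euclidean. R is not euclidean, so not valid.
(E) □ψ → ◇ψ is axiom D, which corresponds to seriality. R is serial — valid.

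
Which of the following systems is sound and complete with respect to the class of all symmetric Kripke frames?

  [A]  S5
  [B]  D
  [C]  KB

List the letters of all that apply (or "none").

(A) S5 is determined by the class of reflexive, symmetric, and transitive frames.
(B) D is determined by the class of serial frames.
(C) KB is determined by exactly this class.

C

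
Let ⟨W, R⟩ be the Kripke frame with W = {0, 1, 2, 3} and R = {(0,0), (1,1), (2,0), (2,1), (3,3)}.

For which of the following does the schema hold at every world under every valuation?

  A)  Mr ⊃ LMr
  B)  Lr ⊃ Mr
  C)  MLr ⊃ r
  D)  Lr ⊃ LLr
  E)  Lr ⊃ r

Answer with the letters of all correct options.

B, D

R is not reflexive: not 2 R 2.
R is not symmetric: 2 R 0 but not 0 R 2.
R is transitive: R is closed under composition.
R is not euclidean: 2 R 0 and 2 R 1 but not 0 R 1.
R is serial: every world has an R-successor.
(A) Mr ⊃ LMr is axiom 5, which corresponds to the euclidean property. R is not euclidean — not valid.
(B) axiom D: valid iff R is serial. R is serial — valid.
(C) the dual of axiom B: valid iff R is symmetric. R is not symmetric — not valid.
(D) Lr ⊃ LLr is axiom 4; it is valid on a frame exactly when R is transitive. R is transitive, so valid.
(E) axiom T: valid iff R is reflexive. R is not reflexive — not valid.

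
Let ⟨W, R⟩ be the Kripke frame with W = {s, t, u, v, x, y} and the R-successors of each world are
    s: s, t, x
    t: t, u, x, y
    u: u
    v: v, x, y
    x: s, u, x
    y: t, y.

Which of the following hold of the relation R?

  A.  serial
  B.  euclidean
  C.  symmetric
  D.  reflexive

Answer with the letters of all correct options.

(A) serial: every world has an R-successor.
(B) not euclidean: s R t and s R s but not t R s.
(C) not symmetric: s R t but not t R s.
(D) reflexive: each world relates to itself.

A, D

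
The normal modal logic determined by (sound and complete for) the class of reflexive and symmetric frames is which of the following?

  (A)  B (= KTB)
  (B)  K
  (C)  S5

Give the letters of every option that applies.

A

(A) B (= KTB) is determined by exactly this class.
(B) K is determined by the class of arbitrary frames.
(C) S5 is determined by the class of reflexive, symmetric, and transitive frames.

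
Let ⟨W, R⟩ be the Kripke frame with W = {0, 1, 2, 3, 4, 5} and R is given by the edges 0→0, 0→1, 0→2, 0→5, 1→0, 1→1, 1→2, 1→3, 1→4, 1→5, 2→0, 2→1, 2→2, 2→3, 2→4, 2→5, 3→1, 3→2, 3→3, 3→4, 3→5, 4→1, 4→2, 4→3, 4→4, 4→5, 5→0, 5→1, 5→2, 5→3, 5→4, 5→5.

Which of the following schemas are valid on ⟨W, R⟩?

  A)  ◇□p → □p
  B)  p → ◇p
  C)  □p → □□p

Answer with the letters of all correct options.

B

R is reflexive: each world relates to itself.
R is not transitive: 0 R 1 and 1 R 3 but not 0 R 3.
R is not euclidean: 1 R 0 and 1 R 3 but not 0 R 3.
(A) the dual of axiom 5: valid iff R is euclidean. R is not euclidean — not valid.
(B) p → ◇p is the dual of axiom T, which corresponds to reflexivity. R is reflexive — valid.
(C) □p → □□p (axiom 4) characterises the transitive frames. R is not transitive — not valid.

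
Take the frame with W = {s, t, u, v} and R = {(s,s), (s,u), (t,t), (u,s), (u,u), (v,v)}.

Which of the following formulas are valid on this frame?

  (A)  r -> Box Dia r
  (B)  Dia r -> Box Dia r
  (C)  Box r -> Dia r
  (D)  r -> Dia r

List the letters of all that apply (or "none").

A, B, C, D

R is reflexive: each world relates to itself.
R is symmetric: every R-edge is matched by its reverse.
R is euclidean: any two R-successors of the same world are R-related.
R is serial: every world has an R-successor.
(A) r -> Box Dia r (axiom B) characterises the symmetric frames. R is symmetric — valid.
(B) Dia r -> Box Dia r (axiom 5) characterises the euclidean frames. R is euclidean — valid.
(C) Box r -> Dia r is axiom D, which corresponds to seriality. R is serial — valid.
(D) r -> Dia r (the dual of axiom T) characterises the reflexive frames. R is reflexive — valid.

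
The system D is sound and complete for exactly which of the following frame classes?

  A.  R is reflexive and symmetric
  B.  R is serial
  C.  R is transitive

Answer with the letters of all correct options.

B

(A) this class determines B (= KTB), not D.
(B) D is sound and complete for exactly this class.
(C) this class determines K4, not D.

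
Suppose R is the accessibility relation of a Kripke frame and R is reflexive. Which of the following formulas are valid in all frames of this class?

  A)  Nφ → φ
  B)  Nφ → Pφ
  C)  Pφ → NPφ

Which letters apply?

A, B

A reflexive relation is serial.
(A) Nφ → φ (axiom T) characterises the reflexive frames. Every such R is reflexive — valid.
(B) Nφ → Pφ is axiom D, which corresponds to seriality. Every such R is serial — valid.
(C) axiom 5: valid iff R is euclidean. Such an R need not be euclidean — not valid.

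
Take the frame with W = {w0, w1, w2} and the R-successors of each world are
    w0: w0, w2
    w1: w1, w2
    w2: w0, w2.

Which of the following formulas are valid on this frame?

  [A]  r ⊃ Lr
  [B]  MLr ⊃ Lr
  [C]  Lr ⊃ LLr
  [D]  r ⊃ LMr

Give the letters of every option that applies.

none

R is not symmetric: w1 R w2 but not w2 R w1.
R is not transitive: w1 R w2 and w2 R w0 but not w1 R w0.
R is not euclidean: w1 R w2 and w1 R w1 but not w2 R w1.
R is not a subset of the identity: w0 R w2 with w0 ≠ w2.
(A) r ⊃ Lr is valid only on frames where every R-edge is a self-loop. Here R ⊄ identity — not valid.
(B) the dual of axiom 5: valid iff R is euclidean. R is not euclidean — not valid.
(C) axiom 4: valid iff R is transitive. R is not transitive — not valid.
(D) r ⊃ LMr is axiom B; it is valid on a frame exactly when R is symmetric. R is not symmetric, so not valid.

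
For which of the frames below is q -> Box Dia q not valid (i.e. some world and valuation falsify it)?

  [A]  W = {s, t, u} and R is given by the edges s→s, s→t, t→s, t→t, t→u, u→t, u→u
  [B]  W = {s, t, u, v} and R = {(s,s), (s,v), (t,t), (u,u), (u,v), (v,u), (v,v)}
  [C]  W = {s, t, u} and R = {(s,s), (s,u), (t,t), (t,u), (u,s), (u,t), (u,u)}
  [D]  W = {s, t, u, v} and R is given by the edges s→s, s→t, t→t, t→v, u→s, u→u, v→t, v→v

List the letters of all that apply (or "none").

The schema q -> Box Dia q is axiom B; it is valid on a frame iff R is symmetric.
(A) R is symmetric (every R-edge is matched by its reverse), so the schema is valid here.
(B) R is not symmetric (s R v but not v R s), so the schema fails here.
(C) R is symmetric (every R-edge is matched by its reverse), so the schema is valid here.
(D) R is not symmetric (s R t but not t R s), so the schema fails here.

B, D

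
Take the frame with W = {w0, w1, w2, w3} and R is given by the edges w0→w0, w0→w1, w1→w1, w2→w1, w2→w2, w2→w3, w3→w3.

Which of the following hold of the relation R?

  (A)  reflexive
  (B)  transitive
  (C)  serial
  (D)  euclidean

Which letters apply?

A, B, C

(A) reflexive: each world relates to itself.
(B) transitive: R is closed under composition.
(C) serial: every world has an R-successor.
(D) not euclidean: w0 R w1 and w0 R w0 but not w1 R w0.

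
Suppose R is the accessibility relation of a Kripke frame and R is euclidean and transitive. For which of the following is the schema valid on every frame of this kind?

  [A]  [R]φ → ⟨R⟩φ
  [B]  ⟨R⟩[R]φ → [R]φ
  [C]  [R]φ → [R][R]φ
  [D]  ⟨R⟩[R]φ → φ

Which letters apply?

B, C

(A) [R]φ → ⟨R⟩φ (axiom D) characterises the serial frames. Such an R need not be serial — not valid.
(B) ⟨R⟩[R]φ → [R]φ (the dual of axiom 5) characterises the euclidean frames. Every such R is euclidean — valid.
(C) axiom 4: valid iff R is transitive. Every such R is transitive — valid.
(D) ⟨R⟩[R]φ → φ is the dual of axiom B; it is valid on a frame exactly when R is symmetric. Such an R need not be symmetric, so not valid.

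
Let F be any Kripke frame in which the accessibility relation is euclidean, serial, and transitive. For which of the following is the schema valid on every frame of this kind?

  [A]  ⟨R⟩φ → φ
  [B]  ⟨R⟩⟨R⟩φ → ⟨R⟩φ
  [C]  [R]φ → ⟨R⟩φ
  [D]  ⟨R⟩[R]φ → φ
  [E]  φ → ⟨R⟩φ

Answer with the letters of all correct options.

(A) ⟨R⟩φ → φ (the converse of T) corresponds to R being a subset of the identity. Such an R need not be a subset of the identity, so not valid.
(B) the dual of axiom 4: valid iff R is transitive. Every such R is transitive — valid.
(C) [R]φ → ⟨R⟩φ (axiom D) characterises the serial frames. Every such R is serial — valid.
(D) ⟨R⟩[R]φ → φ is the dual of axiom B, which corresponds to symmetry. Such an R need not be symmetric — not valid.
(E) φ → ⟨R⟩φ is the dual of axiom T; it is valid on a frame exactly when R is reflexive. Such an R need not be reflexive, so not valid.

B, C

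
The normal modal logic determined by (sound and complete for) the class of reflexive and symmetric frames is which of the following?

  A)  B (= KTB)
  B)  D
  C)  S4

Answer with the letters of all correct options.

(A) B (= KTB) is determined by exactly this class.
(B) D is determined by the class of serial frames.
(C) S4 is determined by the class of reflexive and transitive frames.

A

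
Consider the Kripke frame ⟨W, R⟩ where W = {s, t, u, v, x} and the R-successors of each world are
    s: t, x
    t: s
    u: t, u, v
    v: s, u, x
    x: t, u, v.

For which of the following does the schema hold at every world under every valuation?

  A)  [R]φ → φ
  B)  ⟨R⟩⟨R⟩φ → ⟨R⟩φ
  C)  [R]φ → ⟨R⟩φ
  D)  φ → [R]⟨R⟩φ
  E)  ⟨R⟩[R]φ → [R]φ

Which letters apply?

C

R is not reflexive: not s R s.
R is not symmetric: s R x but not x R s.
R is not transitive: s R t and t R s but not s R s.
R is not euclidean: s R t and s R x but not t R x.
R is serial: every world has an R-successor.
(A) [R]φ → φ is axiom T; it is valid on a frame exactly when R is reflexive. R is not reflexive, so not valid.
(B) ⟨R⟩⟨R⟩φ → ⟨R⟩φ (the dual of axiom 4) characterises the transitive frames. R is not transitive — not valid.
(C) [R]φ → ⟨R⟩φ (axiom D) characterises the serial frames. R is serial — valid.
(D) φ → [R]⟨R⟩φ is axiom B, which corresponds to symmetry. R is not symmetric — not valid.
(E) ⟨R⟩[R]φ → [R]φ (the dual of axiom 5) characterises the euclidean frames. R is not euclidean — not valid.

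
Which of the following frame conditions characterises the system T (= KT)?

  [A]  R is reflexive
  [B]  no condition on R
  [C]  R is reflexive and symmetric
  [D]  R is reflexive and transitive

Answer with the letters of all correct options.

(A) T (= KT) is sound and complete for exactly this class.
(B) this class determines K, not T (= KT).
(C) this class determines B (= KTB), not T (= KT).
(D) this class determines S4, not T (= KT).

A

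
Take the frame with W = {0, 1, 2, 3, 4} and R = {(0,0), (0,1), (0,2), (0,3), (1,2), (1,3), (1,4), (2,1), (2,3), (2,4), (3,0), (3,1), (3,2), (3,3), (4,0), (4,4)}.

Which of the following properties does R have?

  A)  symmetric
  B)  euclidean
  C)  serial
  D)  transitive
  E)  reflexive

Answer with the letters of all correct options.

(A) not symmetric: 0 R 1 but not 1 R 0.
(B) not euclidean: 0 R 1 and 0 R 0 but not 1 R 0.
(C) serial: every world has an R-successor.
(D) not transitive: 0 R 1 and 1 R 4 but not 0 R 4.
(E) not reflexive: not 1 R 1.

C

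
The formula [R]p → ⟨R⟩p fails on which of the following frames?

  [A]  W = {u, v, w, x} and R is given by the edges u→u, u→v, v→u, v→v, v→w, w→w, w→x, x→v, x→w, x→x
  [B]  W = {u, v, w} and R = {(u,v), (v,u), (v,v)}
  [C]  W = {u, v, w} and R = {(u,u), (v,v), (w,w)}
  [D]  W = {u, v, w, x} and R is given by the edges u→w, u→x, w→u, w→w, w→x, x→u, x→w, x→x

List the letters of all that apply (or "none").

B, D

The schema [R]p → ⟨R⟩p is axiom D; it is valid on a frame iff R is serial.
(A) R is serial (every world has an R-successor), so the schema is valid here.
(B) R is not serial (w has no R-successor), so the schema fails here.
(C) R is serial (every world has an R-successor), so the schema is valid here.
(D) R is not serial (v has no R-successor), so the schema fails here.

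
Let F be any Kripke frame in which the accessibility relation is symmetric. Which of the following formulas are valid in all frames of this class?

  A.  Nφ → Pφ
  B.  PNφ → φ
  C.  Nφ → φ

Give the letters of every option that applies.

B

(A) axiom D: valid iff R is serial. Such an R need not be serial — not valid.
(B) the dual of axiom B: valid iff R is symmetric. Every such R is symmetric — valid.
(C) Nφ → φ is axiom T, which corresponds to reflexivity. Such an R need not be reflexive — not valid.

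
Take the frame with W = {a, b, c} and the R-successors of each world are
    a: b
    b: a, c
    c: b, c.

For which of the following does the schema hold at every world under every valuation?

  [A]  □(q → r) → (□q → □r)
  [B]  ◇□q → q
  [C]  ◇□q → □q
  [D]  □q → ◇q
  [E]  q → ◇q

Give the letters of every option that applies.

R is not reflexive: not a R a.
R is symmetric: every R-edge is matched by its reverse.
R is not euclidean: b R a and b R c but not a R c.
R is serial: every world has an R-successor.
(A) this is just K, valid on every normal frame.
(B) ◇□q → q (the dual of axiom B) characterises the symmetric frames. R is symmetric — valid.
(C) the dual of axiom 5: valid iff R is euclidean. R is not euclidean — not valid.
(D) □q → ◇q is axiom D, which corresponds to seriality. R is serial — valid.
(E) q → ◇q (the dual of axiom T) characterises the reflexive frames. R is not reflexive — not valid.

A, B, D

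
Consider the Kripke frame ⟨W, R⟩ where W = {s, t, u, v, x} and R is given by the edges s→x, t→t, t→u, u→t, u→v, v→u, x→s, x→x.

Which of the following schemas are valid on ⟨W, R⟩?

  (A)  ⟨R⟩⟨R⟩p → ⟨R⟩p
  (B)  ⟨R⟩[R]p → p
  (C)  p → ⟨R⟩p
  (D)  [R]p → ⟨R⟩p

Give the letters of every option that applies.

B, D

R is not reflexive: not s R s.
R is symmetric: every R-edge is matched by its reverse.
R is not transitive: s R x and x R s but not s R s.
R is serial: every world has an R-successor.
(A) the dual of axiom 4: valid iff R is transitive. R is not transitive — not valid.
(B) ⟨R⟩[R]p → p is the dual of axiom B; it is valid on a frame exactly when R is symmetric. R is symmetric, so valid.
(C) p → ⟨R⟩p (the dual of axiom T) characterises the reflexive frames. R is not reflexive — not valid.
(D) [R]p → ⟨R⟩p is axiom D, which corresponds to seriality. R is serial — valid.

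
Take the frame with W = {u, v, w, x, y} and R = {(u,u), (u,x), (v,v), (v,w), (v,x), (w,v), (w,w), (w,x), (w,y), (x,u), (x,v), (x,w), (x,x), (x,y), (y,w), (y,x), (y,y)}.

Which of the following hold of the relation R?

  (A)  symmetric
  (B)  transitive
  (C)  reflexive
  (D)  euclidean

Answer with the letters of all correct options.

(A) symmetric: every R-edge is matched by its reverse.
(B) not transitive: u R x and x R v but not u R v.
(C) reflexive: each world relates to itself.
(D) not euclidean: w R v and w R y but not v R y.

A, C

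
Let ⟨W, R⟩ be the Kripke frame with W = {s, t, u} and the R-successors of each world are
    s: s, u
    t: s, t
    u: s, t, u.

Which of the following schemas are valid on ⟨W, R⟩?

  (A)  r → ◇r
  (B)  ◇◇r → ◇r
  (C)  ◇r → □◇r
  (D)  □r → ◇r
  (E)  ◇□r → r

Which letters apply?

R is reflexive: each world relates to itself.
R is not symmetric: t R s but not s R t.
R is not transitive: s R u and u R t but not s R t.
R is not euclidean: t R s and t R t but not s R t.
R is serial: every world has an R-successor.
(A) r → ◇r is the dual of axiom T, which corresponds to reflexivity. R is reflexive — valid.
(B) ◇◇r → ◇r is the dual of axiom 4; it is valid on a frame exactly when R is transitive. R is not transitive, so not valid.
(C) ◇r → □◇r (axiom 5) characterises the euclidean frames. R is not euclidean — not valid.
(D) axiom D: valid iff R is serial. R is serial — valid.
(E) ◇□r → r is the dual of axiom B; it is valid on a frame exactly when R is symmetric. R is not symmetric, so not valid.

A, D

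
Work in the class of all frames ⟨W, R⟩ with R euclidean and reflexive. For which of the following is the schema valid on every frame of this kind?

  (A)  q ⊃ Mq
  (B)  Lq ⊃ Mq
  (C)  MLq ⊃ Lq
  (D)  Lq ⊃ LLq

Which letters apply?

A, B, C, D

A reflexive euclidean relation is also symmetric (from wRw and wRv the euclidean condition gives vRw) and hence transitive; it is an equivalence relation.
(A) q ⊃ Mq is the dual of axiom T; it is valid on a frame exactly when R is reflexive. Every such R is reflexive, so valid.
(B) axiom D: valid iff R is serial. Every such R is serial — valid.
(C) the dual of axiom 5: valid iff R is euclidean. Every such R is euclidean — valid.
(D) Lq ⊃ LLq is axiom 4, which corresponds to transitivity. Every such R is transitive — valid.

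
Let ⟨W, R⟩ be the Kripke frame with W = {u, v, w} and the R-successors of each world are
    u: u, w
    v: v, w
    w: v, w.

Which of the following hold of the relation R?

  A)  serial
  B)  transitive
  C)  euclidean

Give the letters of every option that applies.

(A) serial: every world has an R-successor.
(B) not transitive: u R w and w R v but not u R v.
(C) not euclidean: u R w and u R u but not w R u.

A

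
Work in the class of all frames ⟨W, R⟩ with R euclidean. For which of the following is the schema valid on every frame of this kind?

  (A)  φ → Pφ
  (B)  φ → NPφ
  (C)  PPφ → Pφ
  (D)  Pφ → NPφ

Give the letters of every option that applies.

D

(A) φ → Pφ is the dual of axiom T; it is valid on a frame exactly when R is reflexive. Such an R need not be reflexive, so not valid.
(B) φ → NPφ (axiom B) characterises the symmetric frames. Such an R need not be symmetric — not valid.
(C) PPφ → Pφ (the dual of axiom 4) characterises the transitive frames. Such an R need not be transitive — not valid.
(D) Pφ → NPφ is axiom 5; it is valid on a frame exactly when R is euclidean. Every such R is euclidean, so valid.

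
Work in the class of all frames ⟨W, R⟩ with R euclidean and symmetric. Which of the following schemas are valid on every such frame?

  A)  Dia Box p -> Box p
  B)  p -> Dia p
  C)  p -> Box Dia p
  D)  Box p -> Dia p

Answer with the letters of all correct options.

A symmetric euclidean relation is transitive (uRv and vRw give vRu by symmetry, then uRw by the euclidean condition, applied at v).
(A) Dia Box p -> Box p is the dual of axiom 5; it is valid on a frame exactly when R is euclidean. Every such R is euclidean, so valid.
(B) p -> Dia p is the dual of axiom T; it is valid on a frame exactly when R is reflexive. Such an R need not be reflexive, so not valid.
(C) p -> Box Dia p is axiom B; it is valid on a frame exactly when R is symmetric. Every such R is symmetric, so valid.
(D) Box p -> Dia p (axiom D) characterises the serial frames. Such an R need not be serial — not valid.

A, C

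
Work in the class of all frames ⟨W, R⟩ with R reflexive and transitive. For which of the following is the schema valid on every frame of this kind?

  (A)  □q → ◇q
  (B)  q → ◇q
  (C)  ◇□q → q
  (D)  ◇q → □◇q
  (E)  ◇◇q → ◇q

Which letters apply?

A, B, E

Reflexive relations are serial.
(A) □q → ◇q (axiom D) characterises the serial frames. Every such R is serial — valid.
(B) q → ◇q is the dual of axiom T; it is valid on a frame exactly when R is reflexive. Every such R is reflexive, so valid.
(C) ◇□q → q is the dual of axiom B; it is valid on a frame exactly when R is symmetric. Such an R need not be symmetric, so not valid.
(D) ◇q → □◇q is axiom 5; it is valid on a frame exactly when R is euclidean. Such an R need not be euclidean, so not valid.
(E) the dual of axiom 4: valid iff R is transitive. Every such R is transitive — valid.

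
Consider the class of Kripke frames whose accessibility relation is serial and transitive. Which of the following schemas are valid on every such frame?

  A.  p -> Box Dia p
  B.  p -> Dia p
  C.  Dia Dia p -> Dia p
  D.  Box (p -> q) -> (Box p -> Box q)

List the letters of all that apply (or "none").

(A) p -> Box Dia p is axiom B, which corresponds to symmetry. Such an R need not be symmetric — not valid.
(B) p -> Dia p is the dual of axiom T, which corresponds to reflexivity. Such an R need not be reflexive — not valid.
(C) Dia Dia p -> Dia p (the dual of axiom 4) characterises the transitive frames. Every such R is transitive — valid.
(D) Box (p -> q) -> (Box p -> Box q) is the K axiom; it holds on all frames — valid.

C, D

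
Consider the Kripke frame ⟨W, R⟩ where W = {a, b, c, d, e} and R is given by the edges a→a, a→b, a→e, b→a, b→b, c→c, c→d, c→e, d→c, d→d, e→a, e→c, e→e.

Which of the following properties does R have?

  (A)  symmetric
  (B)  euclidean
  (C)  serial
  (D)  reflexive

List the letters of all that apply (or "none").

A, C, D

(A) symmetric: every R-edge is matched by its reverse.
(B) not euclidean: a R b and a R e but not b R e.
(C) serial: every world has an R-successor.
(D) reflexive: each world relates to itself.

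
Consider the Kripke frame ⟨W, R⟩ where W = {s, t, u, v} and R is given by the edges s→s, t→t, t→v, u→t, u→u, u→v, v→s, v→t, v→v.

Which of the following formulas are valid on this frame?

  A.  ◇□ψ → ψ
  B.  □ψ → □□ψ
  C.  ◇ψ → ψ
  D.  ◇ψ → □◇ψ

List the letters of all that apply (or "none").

none

R is not symmetric: u R t but not t R u.
R is not transitive: t R v and v R s but not t R s.
R is not euclidean: u R t and u R u but not t R u.
R is not a subset of the identity: t R v with t ≠ v.
(A) the dual of axiom B: valid iff R is symmetric. R is not symmetric — not valid.
(B) □ψ → □□ψ (axiom 4) characterises the transitive frames. R is not transitive — not valid.
(C) ◇ψ → ψ is the converse of T; it holds exactly when R ⊆ identity. Here R ⊄ identity — not valid.
(D) ◇ψ → □◇ψ is axiom 5, which corresponds to the euclidean property. R is not euclidean — not valid.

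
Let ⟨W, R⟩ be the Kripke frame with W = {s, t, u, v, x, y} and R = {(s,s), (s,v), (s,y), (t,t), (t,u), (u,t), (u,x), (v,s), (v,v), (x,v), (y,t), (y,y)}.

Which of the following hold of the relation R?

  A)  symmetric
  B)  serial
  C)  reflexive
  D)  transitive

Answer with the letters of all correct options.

B

(A) not symmetric: s R y but not y R s.
(B) serial: every world has an R-successor.
(C) not reflexive: not u R u.
(D) not transitive: s R y and y R t but not s R t.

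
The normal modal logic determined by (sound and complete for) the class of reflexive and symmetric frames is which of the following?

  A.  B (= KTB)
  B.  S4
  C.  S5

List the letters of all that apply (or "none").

(A) B (= KTB) is determined by exactly this class.
(B) S4 is determined by the class of reflexive and transitive frames.
(C) S5 is determined by the class of reflexive, symmetric, and transitive frames.

A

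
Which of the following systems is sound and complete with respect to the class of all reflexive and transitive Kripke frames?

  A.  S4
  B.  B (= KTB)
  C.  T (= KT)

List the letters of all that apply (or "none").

(A) S4 is determined by exactly this class.
(B) B (= KTB) is determined by the class of reflexive and symmetric frames.
(C) T (= KT) is determined by the class of reflexive frames.

A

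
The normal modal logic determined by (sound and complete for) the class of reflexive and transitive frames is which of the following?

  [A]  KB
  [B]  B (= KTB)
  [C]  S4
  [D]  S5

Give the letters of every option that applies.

(A) KB is determined by the class of symmetric frames.
(B) B (= KTB) is determined by the class of reflexive and symmetric frames.
(C) S4 is determined by exactly this class.
(D) S5 is determined by the class of reflexive, symmetric, and transitive frames.

C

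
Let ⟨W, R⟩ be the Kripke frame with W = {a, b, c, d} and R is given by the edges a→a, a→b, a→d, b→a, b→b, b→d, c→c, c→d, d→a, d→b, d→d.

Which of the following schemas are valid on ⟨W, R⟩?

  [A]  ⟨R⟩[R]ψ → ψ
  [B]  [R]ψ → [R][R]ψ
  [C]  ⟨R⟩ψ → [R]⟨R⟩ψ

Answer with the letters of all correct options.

R is not symmetric: c R d but not d R c.
R is not transitive: c R d and d R a but not c R a.
R is not euclidean: c R d and c R c but not d R c.
(A) ⟨R⟩[R]ψ → ψ (the dual of axiom B) characterises the symmetric frames. R is not symmetric — not valid.
(B) [R]ψ → [R][R]ψ (axiom 4) characterises the transitive frames. R is not transitive — not valid.
(C) ⟨R⟩ψ → [R]⟨R⟩ψ is axiom 5; it is valid on a frame exactly when R is euclidean. R is not euclidean, so not valid.

none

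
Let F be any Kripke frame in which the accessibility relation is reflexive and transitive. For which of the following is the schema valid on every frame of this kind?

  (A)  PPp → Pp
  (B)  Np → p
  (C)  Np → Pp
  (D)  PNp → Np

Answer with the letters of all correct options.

A, B, C

Reflexive relations are serial.
(A) PPp → Pp is the dual of axiom 4; it is valid on a frame exactly when R is transitive. Every such R is transitive, so valid.
(B) Np → p is axiom T, which corresponds to reflexivity. Every such R is reflexive — valid.
(C) Np → Pp is axiom D; it is valid on a frame exactly when R is serial. Every such R is serial, so valid.
(D) PNp → Np is the dual of axiom 5; it is valid on a frame exactly when R is euclidean. Such an R need not be euclidean, so not valid.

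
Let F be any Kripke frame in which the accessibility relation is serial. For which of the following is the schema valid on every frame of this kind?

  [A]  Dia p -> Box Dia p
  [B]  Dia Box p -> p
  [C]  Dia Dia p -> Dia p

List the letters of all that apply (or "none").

none

(A) Dia p -> Box Dia p is axiom 5; it is valid on a frame exactly when R is euclidean. Such an R need not be euclidean, so not valid.
(B) Dia Box p -> p (the dual of axiom B) characterises the symmetric frames. Such an R need not be symmetric — not valid.
(C) Dia Dia p -> Dia p is the dual of axiom 4, which corresponds to transitivity. Such an R need not be transitive — not valid.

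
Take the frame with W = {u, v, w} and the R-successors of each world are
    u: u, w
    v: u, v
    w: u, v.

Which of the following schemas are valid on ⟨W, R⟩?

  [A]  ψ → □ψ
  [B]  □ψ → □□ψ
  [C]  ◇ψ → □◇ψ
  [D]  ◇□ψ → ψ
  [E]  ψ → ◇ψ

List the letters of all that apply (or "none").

R is not reflexive: not w R w.
R is not symmetric: v R u but not u R v.
R is not transitive: u R w and w R v but not u R v.
R is not euclidean: v R u and v R v but not u R v.
R is not a subset of the identity: u R w with u ≠ w.
(A) ψ → □ψ is valid only on frames where every R-edge is a self-loop. Here R ⊄ identity — not valid.
(B) □ψ → □□ψ (axiom 4) characterises the transitive frames. R is not transitive — not valid.
(C) ◇ψ → □◇ψ is axiom 5, which corresponds to the euclidean property. R is not euclidean — not valid.
(D) ◇□ψ → ψ is the dual of axiom B; it is valid on a frame exactly when R is symmetric. R is not symmetric, so not valid.
(E) the dual of axiom T: valid iff R is reflexive. R is not reflexive — not valid.

none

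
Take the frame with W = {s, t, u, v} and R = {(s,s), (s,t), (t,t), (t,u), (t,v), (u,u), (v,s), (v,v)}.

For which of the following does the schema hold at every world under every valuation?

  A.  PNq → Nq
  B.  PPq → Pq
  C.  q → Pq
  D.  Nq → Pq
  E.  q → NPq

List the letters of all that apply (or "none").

C, D

R is reflexive: each world relates to itself.
R is not symmetric: s R t but not t R s.
R is not transitive: s R t and t R u but not s R u.
R is not euclidean: s R t and s R s but not t R s.
R is serial: every world has an R-successor.
(A) the dual of axiom 5: valid iff R is euclidean. R is not euclidean — not valid.
(B) PPq → Pq (the dual of axiom 4) characterises the transitive frames. R is not transitive — not valid.
(C) q → Pq (the dual of axiom T) characterises the reflexive frames. R is reflexive — valid.
(D) Nq → Pq (axiom D) characterises the serial frames. R is serial — valid.
(E) q → NPq (axiom B) characterises the symmetric frames. R is not symmetric — not valid.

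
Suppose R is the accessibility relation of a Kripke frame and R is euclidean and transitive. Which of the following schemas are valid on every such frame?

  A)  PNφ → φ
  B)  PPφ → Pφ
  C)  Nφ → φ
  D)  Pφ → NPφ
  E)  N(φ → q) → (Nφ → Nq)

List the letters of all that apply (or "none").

B, D, E

(A) PNφ → φ is the dual of axiom B, which corresponds to symmetry. Such an R need not be symmetric — not valid.
(B) PPφ → Pφ is the dual of axiom 4, which corresponds to transitivity. Every such R is transitive — valid.
(C) Nφ → φ is axiom T, which corresponds to reflexivity. Such an R need not be reflexive — not valid.
(D) axiom 5: valid iff R is euclidean. Every such R is euclidean — valid.
(E) N(φ → q) → (Nφ → Nq) is the K axiom; it holds on all frames — valid.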